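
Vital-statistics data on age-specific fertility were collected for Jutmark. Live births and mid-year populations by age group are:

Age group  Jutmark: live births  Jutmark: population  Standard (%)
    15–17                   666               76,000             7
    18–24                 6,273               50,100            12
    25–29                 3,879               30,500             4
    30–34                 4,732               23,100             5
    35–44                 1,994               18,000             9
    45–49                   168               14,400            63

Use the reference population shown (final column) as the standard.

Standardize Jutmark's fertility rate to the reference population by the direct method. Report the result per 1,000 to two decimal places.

Age-specific rates per 1,000 for Jutmark: 8.763, 125.210, 127.180, 204.848, 110.778, 11.667.
Standard weights: 0.07, 0.12, 0.04, 0.05, 0.09, 0.63.
Standardized rate: 0.0700×8.763 + 0.1200×125.210 + 0.0400×127.180 + 0.0500×204.848 + 0.0900×110.778 + 0.6300×11.667 = 48.2882 per 1,000.

48.29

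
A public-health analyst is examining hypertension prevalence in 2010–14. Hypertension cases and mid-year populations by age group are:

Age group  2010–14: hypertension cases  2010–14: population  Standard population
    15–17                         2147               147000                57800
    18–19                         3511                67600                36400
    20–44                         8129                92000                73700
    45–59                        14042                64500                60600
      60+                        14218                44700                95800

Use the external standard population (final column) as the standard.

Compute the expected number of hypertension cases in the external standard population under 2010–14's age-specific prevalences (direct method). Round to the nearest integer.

Age-specific rates per 1000 for 2010–14: 14.605, 51.938, 88.359, 217.705, 318.076.
Expected hypertension cases = Σ (standard pop × age-specific rate ÷ 1000)
= 57800×14.605/1000 + 36400×51.938/1000 + 73700×88.359/1000 + 60600×217.705/1000 + 95800×318.076/1000
= 844.19 + 1890.54 + 6512.04 + 13192.95 + 30471.69 = 52911.40.

52911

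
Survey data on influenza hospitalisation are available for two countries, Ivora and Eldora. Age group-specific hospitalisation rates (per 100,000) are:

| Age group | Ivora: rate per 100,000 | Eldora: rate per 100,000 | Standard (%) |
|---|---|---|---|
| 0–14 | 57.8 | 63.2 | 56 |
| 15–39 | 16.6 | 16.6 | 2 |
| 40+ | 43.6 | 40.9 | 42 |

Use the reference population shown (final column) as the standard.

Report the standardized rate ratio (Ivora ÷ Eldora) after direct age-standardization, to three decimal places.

0.964

Standard weights: 0.56, 0.02, 0.42.
Ivora: 0.5600×57.8 + 0.0200×16.6 + 0.4200×43.6 = 51.0120 per 100,000.
Eldora: 0.5600×63.2 + 0.0200×16.6 + 0.4200×40.9 = 52.9020 per 100,000.
Ratio = 51.0120 ÷ 52.9020 = 0.96427.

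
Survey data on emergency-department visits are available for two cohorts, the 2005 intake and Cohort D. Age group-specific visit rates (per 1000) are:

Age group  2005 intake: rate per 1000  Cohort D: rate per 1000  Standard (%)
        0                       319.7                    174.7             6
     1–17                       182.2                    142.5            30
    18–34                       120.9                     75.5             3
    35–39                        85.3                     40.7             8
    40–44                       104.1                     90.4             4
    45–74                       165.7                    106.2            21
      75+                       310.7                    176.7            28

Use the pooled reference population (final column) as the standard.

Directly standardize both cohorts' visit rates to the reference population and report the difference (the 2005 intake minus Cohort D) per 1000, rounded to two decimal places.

76.10

Standard weights: 0.06, 0.30, 0.03, 0.08, 0.04, 0.21, 0.28.
The 2005 intake: 0.0600×319.7 + 0.3000×182.2 + 0.0300×120.9 + 0.0800×85.3 + 0.0400×104.1 + 0.2100×165.7 + 0.2800×310.7 = 210.2500 per 1000.
Cohort D: 0.0600×174.7 + 0.3000×142.5 + 0.0300×75.5 + 0.0800×40.7 + 0.0400×90.4 + 0.2100×106.2 + 0.2800×176.7 = 134.1470 per 1000.
Difference = 210.2500 − 134.1470 = 76.1030.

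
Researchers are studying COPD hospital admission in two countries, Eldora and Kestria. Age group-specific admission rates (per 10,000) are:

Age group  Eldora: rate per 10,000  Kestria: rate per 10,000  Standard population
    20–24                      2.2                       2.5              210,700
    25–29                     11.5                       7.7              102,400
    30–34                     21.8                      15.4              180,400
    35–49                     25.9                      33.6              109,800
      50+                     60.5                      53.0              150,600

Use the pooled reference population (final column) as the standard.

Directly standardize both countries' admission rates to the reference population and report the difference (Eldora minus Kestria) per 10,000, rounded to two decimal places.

2.34

Standard total = 753,900; weights = 0.2795, 0.1358, 0.2393, 0.1456, 0.1998.
Eldora: 0.2795×2.2 + 0.1358×11.5 + 0.2393×21.8 + 0.1456×25.9 + 0.1998×60.5 = 23.2511 per 10,000.
Kestria: 0.2795×2.5 + 0.1358×7.7 + 0.2393×15.4 + 0.1456×33.6 + 0.1998×53.0 = 20.9106 per 10,000.
Difference = 23.2511 − 20.9106 = 2.3405.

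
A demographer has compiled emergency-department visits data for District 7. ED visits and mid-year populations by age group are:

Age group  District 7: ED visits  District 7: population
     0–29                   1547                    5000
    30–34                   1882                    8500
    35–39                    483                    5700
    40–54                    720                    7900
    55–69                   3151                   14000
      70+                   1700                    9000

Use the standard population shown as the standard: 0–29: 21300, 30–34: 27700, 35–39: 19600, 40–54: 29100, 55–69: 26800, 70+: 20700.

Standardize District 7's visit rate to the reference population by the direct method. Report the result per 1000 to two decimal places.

Age-specific rates per 1000 for District 7: 309.400, 221.412, 84.737, 91.139, 225.071, 188.889.
Standard total = 145200; weights = 0.1467, 0.1908, 0.1350, 0.2004, 0.1846, 0.1426.
Standardized rate: 0.1467×309.400 + 0.1908×221.412 + 0.1350×84.737 + 0.2004×91.139 + 0.1846×225.071 + 0.1426×188.889 = 185.8005 per 1000.

185.80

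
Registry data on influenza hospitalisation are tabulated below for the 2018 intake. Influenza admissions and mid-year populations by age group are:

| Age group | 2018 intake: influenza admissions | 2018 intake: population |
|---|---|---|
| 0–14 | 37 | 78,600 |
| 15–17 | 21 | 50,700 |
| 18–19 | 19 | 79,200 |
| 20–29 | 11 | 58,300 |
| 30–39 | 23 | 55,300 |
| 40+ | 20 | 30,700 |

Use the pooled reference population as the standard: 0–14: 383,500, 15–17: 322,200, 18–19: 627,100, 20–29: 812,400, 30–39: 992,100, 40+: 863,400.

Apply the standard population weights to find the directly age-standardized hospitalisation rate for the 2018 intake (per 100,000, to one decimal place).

Age-specific rates per 100,000 for the 2018 intake: 47.07, 41.42, 23.99, 18.87, 41.59, 65.15.
Standard total = 4,000,700; weights = 0.0959, 0.0805, 0.1567, 0.2031, 0.2480, 0.2158.
Standardized rate: 0.0959×47.07 + 0.0805×41.42 + 0.1567×23.99 + 0.2031×18.87 + 0.2480×41.59 + 0.2158×65.15 = 39.8133 per 100,000.

39.8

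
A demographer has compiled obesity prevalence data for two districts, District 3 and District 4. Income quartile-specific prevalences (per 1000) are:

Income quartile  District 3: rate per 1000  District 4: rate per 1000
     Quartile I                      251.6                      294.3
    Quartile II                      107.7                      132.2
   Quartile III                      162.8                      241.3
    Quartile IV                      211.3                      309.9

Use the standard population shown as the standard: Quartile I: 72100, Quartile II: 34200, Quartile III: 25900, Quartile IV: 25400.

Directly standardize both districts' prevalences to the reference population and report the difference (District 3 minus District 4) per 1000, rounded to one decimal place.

Standard total = 157600; weights = 0.4575, 0.2170, 0.1643, 0.1612.
District 3: 0.4575×251.6 + 0.2170×107.7 + 0.1643×162.8 + 0.1612×211.3 = 199.2845 per 1000.
District 4: 0.4575×294.3 + 0.2170×132.2 + 0.1643×241.3 + 0.1612×309.9 = 252.9277 per 1000.
Difference = 199.2845 − 252.9277 = -53.6431.

-53.6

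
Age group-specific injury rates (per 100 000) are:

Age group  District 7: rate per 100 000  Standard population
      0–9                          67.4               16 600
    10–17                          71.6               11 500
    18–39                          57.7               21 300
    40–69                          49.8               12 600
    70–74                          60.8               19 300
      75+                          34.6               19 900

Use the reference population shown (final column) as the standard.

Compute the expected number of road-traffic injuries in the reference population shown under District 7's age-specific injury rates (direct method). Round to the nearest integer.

57

Expected road-traffic injuries = Σ (standard pop × age-specific rate ÷ 100 000)
= 16 600×67.4/100 000 + 11 500×71.6/100 000 + 21 300×57.7/100 000 + 12 600×49.8/100 000 + 19 300×60.8/100 000 + 19 900×34.6/100 000
= 11.19 + 8.23 + 12.29 + 6.27 + 11.73 + 6.89 = 56.61.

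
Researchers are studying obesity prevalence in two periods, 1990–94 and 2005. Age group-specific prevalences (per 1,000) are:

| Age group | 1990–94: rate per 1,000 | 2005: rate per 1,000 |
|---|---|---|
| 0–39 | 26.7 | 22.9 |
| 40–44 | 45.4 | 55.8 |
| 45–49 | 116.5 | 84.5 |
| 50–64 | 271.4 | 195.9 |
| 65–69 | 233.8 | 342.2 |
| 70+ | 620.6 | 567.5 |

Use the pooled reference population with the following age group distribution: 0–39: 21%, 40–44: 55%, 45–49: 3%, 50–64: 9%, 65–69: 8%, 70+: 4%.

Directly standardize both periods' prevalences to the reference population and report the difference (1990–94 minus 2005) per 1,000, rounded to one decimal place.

-3.7

Standard weights: 0.21, 0.55, 0.03, 0.09, 0.08, 0.04.
1990–94: 0.2100×26.7 + 0.5500×45.4 + 0.0300×116.5 + 0.0900×271.4 + 0.0800×233.8 + 0.0400×620.6 = 102.0260 per 1,000.
2005: 0.2100×22.9 + 0.5500×55.8 + 0.0300×84.5 + 0.0900×195.9 + 0.0800×342.2 + 0.0400×567.5 = 105.7410 per 1,000.
Difference = 102.0260 − 105.7410 = -3.7150.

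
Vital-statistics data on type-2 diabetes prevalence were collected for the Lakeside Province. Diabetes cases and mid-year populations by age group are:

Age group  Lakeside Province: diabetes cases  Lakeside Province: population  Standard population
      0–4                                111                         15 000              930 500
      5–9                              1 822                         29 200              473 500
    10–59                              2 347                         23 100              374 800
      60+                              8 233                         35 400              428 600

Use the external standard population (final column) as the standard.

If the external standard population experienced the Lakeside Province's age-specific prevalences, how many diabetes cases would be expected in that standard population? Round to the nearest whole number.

Age-specific rates per 1 000 for the Lakeside Province: 7.400, 62.397, 101.602, 232.571.
Expected diabetes cases = Σ (standard pop × age-specific rate ÷ 1 000)
= 930 500×7.400/1 000 + 473 500×62.397/1 000 + 374 800×101.602/1 000 + 428 600×232.571/1 000
= 6885.70 + 29545.10 + 38080.33 + 99679.77 = 174190.90.

174191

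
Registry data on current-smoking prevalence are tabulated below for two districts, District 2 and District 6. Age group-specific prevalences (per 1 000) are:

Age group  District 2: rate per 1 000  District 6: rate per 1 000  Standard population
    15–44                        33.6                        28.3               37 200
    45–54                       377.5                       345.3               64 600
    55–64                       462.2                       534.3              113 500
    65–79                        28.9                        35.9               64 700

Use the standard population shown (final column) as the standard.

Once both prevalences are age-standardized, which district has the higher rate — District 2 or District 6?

Standard total = 280 000; weights = 0.1329, 0.2307, 0.4054, 0.2311.
District 2: 0.1329×33.6 + 0.2307×377.5 + 0.4054×462.2 + 0.2311×28.9 = 285.5927 per 1 000.
District 6: 0.1329×28.3 + 0.2307×345.3 + 0.4054×534.3 + 0.2311×35.9 = 308.3033 per 1 000.

District 6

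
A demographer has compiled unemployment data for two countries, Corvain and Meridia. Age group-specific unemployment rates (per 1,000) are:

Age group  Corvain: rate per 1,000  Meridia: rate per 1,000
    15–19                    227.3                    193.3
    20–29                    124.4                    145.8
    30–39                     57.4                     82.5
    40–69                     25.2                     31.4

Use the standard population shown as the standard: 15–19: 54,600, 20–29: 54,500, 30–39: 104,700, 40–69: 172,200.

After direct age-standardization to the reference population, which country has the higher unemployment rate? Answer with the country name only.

Meridia

Standard total = 386,000; weights = 0.1415, 0.1412, 0.2712, 0.4461.
Corvain: 0.1415×227.3 + 0.1412×124.4 + 0.2712×57.4 + 0.4461×25.2 = 76.5275 per 1,000.
Meridia: 0.1415×193.3 + 0.1412×145.8 + 0.2712×82.5 + 0.4461×31.4 = 84.3138 per 1,000.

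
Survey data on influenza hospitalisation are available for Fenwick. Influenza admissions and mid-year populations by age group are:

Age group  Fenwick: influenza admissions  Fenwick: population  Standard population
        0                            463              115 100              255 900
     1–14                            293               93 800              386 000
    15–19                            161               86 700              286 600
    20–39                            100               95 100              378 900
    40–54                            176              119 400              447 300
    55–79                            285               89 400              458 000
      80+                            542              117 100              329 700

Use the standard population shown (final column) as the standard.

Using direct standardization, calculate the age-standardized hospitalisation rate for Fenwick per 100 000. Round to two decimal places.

267.90

Age-specific rates per 100 000 for Fenwick: 402.26, 312.37, 185.70, 105.15, 147.40, 318.79, 462.85.
Standard total = 2 542 400; weights = 0.1007, 0.1518, 0.1127, 0.1490, 0.1759, 0.1801, 0.1297.
Standardized rate: 0.1007×402.26 + 0.1518×312.37 + 0.1127×185.70 + 0.1490×105.15 + 0.1759×147.40 + 0.1801×318.79 + 0.1297×462.85 = 267.9034 per 100 000.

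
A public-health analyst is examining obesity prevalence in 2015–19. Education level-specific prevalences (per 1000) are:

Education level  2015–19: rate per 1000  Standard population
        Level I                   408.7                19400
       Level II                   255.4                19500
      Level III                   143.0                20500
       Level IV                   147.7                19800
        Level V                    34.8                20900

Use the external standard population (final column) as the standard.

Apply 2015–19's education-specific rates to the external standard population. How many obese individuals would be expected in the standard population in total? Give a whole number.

19492

Expected obese individuals = Σ (standard pop × education-specific rate ÷ 1000)
= 19400×408.7/1000 + 19500×255.4/1000 + 20500×143.0/1000 + 19800×147.7/1000 + 20900×34.8/1000
= 7928.78 + 4980.30 + 2931.50 + 2924.46 + 727.32 = 19492.36.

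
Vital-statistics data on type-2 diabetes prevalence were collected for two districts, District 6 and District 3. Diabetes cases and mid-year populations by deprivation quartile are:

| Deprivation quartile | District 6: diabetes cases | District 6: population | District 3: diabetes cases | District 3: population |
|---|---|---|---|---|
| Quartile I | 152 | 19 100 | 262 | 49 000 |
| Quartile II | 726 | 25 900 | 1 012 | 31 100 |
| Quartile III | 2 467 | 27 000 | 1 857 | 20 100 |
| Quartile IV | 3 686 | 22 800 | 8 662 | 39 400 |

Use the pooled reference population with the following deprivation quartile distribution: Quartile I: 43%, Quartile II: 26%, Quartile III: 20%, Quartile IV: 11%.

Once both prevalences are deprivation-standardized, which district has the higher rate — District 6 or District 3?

District 3

Deprivation-specific rates per 1 000 for District 6: 7.958, 28.031, 91.370, 161.667.
For District 3: 5.347, 32.540, 92.388, 219.848.
Standard weights: 0.43, 0.26, 0.20, 0.11.
District 6: 0.4300×7.958 + 0.2600×28.031 + 0.2000×91.370 + 0.1100×161.667 = 46.7674 per 1 000.
District 3: 0.4300×5.347 + 0.2600×32.540 + 0.2000×92.388 + 0.1100×219.848 = 53.4205 per 1 000.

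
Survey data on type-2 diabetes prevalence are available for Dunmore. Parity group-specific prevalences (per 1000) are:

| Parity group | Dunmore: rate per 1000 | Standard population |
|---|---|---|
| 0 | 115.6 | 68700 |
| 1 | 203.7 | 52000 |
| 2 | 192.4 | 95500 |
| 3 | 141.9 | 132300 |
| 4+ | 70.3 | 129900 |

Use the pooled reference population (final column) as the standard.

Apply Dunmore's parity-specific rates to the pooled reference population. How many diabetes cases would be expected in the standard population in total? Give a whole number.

64814

Expected diabetes cases = Σ (standard pop × parity-specific rate ÷ 1000)
= 68700×115.6/1000 + 52000×203.7/1000 + 95500×192.4/1000 + 132300×141.9/1000 + 129900×70.3/1000
= 7941.72 + 10592.40 + 18374.20 + 18773.37 + 9131.97 = 64813.66.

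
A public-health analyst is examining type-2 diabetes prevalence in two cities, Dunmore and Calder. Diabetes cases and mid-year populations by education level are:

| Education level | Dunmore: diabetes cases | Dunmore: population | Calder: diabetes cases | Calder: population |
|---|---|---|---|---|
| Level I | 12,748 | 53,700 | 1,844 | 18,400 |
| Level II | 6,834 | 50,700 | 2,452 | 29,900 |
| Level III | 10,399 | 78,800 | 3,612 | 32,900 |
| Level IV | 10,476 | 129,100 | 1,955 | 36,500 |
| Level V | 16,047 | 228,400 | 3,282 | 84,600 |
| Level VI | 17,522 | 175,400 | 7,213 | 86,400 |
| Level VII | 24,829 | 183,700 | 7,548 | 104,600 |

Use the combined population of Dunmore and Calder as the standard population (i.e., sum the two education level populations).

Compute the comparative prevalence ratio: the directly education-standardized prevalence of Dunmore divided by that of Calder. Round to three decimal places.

1.596

Education-specific rates per 1,000 for Dunmore: 237.393, 134.793, 131.967, 81.146, 70.258, 99.897, 135.161.
For Calder: 100.217, 82.007, 109.787, 53.562, 38.794, 83.484, 72.161.
Combined standard total = 1,293,100; weights = 0.0558, 0.0623, 0.0864, 0.1281, 0.2421, 0.2025, 0.2230.
Dunmore: 0.0558×237.393 + 0.0623×134.793 + 0.0864×131.967 + 0.1281×81.146 + 0.2421×70.258 + 0.2025×99.897 + 0.2230×135.161 = 110.7955 per 1,000.
Calder: 0.0558×100.217 + 0.0623×82.007 + 0.0864×109.787 + 0.1281×53.562 + 0.2421×38.794 + 0.2025×83.484 + 0.2230×72.161 = 69.4231 per 1,000.
Ratio = 110.7955 ÷ 69.4231 = 1.59595.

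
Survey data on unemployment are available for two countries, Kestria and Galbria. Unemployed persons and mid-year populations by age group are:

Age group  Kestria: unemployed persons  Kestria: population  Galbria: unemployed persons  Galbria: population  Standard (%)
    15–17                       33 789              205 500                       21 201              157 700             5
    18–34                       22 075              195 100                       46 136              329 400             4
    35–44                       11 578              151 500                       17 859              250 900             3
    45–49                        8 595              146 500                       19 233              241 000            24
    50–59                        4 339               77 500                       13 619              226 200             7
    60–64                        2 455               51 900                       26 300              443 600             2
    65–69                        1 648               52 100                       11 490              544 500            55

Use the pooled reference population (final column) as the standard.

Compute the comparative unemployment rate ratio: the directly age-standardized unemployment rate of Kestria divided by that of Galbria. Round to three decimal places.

1.015

Age-specific rates per 1 000 for Kestria: 164.423, 113.147, 76.422, 58.669, 55.987, 47.303, 31.631.
For Galbria: 134.439, 140.061, 71.180, 79.805, 60.208, 59.288, 21.102.
Standard weights: 0.05, 0.04, 0.03, 0.24, 0.07, 0.02, 0.55.
Kestria: 0.0500×164.423 + 0.0400×113.147 + 0.0300×76.422 + 0.2400×58.669 + 0.0700×55.987 + 0.0200×47.303 + 0.5500×31.631 = 51.3827 per 1 000.
Galbria: 0.0500×134.439 + 0.0400×140.061 + 0.0300×71.180 + 0.2400×79.805 + 0.0700×60.208 + 0.0200×59.288 + 0.5500×21.102 = 50.6193 per 1 000.
Ratio = 51.3827 ÷ 50.6193 = 1.01508.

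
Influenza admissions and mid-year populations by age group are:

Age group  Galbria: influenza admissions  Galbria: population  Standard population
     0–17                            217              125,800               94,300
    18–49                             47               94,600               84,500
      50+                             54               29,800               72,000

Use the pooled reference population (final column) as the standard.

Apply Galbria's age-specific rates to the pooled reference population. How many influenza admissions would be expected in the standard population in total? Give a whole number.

335

Age-specific rates per 100,000 for Galbria: 172.50, 49.68, 181.21.
Expected influenza admissions = Σ (standard pop × age-specific rate ÷ 100,000)
= 94,300×172.50/100,000 + 84,500×49.68/100,000 + 72,000×181.21/100,000
= 162.66 + 41.98 + 130.47 = 335.12.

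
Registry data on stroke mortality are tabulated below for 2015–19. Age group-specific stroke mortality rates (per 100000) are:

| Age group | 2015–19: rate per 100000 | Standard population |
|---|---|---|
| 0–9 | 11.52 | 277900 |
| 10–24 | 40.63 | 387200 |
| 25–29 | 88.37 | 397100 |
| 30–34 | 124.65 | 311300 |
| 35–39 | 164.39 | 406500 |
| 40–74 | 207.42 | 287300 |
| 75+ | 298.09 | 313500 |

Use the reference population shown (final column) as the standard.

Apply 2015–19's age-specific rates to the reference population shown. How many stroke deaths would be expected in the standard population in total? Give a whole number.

3127

Expected stroke deaths = Σ (standard pop × age-specific rate ÷ 100000)
= 277900×11.52/100000 + 387200×40.63/100000 + 397100×88.37/100000 + 311300×124.65/100000 + 406500×164.39/100000 + 287300×207.42/100000 + 313500×298.09/100000
= 32.01 + 157.32 + 350.92 + 388.04 + 668.25 + 595.92 + 934.51 = 3126.96.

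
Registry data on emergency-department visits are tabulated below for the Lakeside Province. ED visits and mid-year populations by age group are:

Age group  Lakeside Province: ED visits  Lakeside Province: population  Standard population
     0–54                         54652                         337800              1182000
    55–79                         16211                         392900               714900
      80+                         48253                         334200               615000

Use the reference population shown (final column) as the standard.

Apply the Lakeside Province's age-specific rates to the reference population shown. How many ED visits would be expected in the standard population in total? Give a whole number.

Age-specific rates per 1000 for the Lakeside Province: 161.788, 41.260, 144.384.
Expected ED visits = Σ (standard pop × age-specific rate ÷ 1000)
= 1182000×161.788/1000 + 714900×41.260/1000 + 615000×144.384/1000
= 191233.46 + 29496.68 + 88795.92 = 309526.05.

309526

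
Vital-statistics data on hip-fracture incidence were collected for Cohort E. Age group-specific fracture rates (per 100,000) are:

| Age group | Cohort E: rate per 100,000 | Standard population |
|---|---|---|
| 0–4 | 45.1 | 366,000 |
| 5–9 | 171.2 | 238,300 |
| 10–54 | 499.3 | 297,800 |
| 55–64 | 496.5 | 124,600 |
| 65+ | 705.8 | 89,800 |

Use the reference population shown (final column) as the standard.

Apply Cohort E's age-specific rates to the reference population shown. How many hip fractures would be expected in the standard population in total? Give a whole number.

Expected hip fractures = Σ (standard pop × age-specific rate ÷ 100,000)
= 366,000×45.1/100,000 + 238,300×171.2/100,000 + 297,800×499.3/100,000 + 124,600×496.5/100,000 + 89,800×705.8/100,000
= 165.07 + 407.97 + 1486.92 + 618.64 + 633.81 = 3312.40.

3312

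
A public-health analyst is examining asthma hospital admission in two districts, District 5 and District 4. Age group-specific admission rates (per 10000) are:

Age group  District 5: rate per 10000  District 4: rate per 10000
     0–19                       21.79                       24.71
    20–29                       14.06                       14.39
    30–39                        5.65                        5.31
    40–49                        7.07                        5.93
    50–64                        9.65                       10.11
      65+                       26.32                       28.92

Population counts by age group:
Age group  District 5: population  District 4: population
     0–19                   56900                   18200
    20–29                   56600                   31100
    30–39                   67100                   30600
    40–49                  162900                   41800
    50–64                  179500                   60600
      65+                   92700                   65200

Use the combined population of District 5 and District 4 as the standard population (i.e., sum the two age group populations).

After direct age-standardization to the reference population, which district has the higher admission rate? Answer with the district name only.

Combined standard total = 863200; weights = 0.0870, 0.1016, 0.1132, 0.2371, 0.2782, 0.1829.
District 5: 0.0870×21.79 + 0.1016×14.06 + 0.1132×5.65 + 0.2371×7.07 + 0.2782×9.65 + 0.1829×26.32 = 13.1390 per 10000.
District 4: 0.0870×24.71 + 0.1016×14.39 + 0.1132×5.31 + 0.2371×5.93 + 0.2782×10.11 + 0.1829×28.92 = 13.7213 per 10000.

District 4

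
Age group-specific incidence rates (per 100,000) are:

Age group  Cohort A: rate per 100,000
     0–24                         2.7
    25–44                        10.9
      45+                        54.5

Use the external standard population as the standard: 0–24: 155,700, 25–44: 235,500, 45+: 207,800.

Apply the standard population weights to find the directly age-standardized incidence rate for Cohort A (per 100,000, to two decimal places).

Standard total = 599,000; weights = 0.2599, 0.3932, 0.3469.
Standardized rate: 0.2599×2.7 + 0.3932×10.9 + 0.3469×54.5 = 23.8939 per 100,000.

23.89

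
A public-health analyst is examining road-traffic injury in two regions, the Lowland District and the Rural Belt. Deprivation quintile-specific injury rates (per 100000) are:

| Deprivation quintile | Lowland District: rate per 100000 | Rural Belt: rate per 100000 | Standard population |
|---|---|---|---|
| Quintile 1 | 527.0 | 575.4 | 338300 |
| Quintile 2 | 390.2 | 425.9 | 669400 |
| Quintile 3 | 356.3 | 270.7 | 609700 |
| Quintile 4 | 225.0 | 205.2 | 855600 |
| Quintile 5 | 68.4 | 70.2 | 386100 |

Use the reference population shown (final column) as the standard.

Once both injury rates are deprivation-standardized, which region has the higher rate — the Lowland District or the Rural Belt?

Lowland District

Standard total = 2859100; weights = 0.1183, 0.2341, 0.2132, 0.2993, 0.1350.
The Lowland District: 0.1183×527.0 + 0.2341×390.2 + 0.2132×356.3 + 0.2993×225.0 + 0.1350×68.4 = 306.2640 per 100000.
The Rural Belt: 0.1183×575.4 + 0.2341×425.9 + 0.2132×270.7 + 0.2993×205.2 + 0.1350×70.2 = 296.4130 per 100000.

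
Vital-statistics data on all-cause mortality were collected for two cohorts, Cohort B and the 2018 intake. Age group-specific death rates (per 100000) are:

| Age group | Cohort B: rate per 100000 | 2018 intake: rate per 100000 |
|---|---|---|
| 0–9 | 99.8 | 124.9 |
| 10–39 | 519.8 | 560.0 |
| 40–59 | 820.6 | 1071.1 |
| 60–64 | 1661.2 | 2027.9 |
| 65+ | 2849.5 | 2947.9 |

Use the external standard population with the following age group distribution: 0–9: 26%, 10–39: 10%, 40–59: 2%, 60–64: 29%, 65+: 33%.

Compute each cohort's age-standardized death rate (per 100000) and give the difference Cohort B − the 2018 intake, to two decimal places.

Standard weights: 0.26, 0.10, 0.02, 0.29, 0.33.
Cohort B: 0.2600×99.8 + 0.1000×519.8 + 0.0200×820.6 + 0.2900×1661.2 + 0.3300×2849.5 = 1516.4230 per 100000.
The 2018 intake: 0.2600×124.9 + 0.1000×560.0 + 0.0200×1071.1 + 0.2900×2027.9 + 0.3300×2947.9 = 1670.7940 per 100000.
Difference = 1516.4230 − 1670.7940 = -154.3710.

-154.37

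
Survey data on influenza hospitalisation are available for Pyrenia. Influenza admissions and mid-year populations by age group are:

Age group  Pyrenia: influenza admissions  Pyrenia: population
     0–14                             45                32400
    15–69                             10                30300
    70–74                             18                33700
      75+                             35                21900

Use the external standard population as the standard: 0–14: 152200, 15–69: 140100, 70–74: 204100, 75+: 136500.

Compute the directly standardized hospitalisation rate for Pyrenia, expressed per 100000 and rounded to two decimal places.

Age-specific rates per 100000 for Pyrenia: 138.89, 33.00, 53.41, 159.82.
Standard total = 632900; weights = 0.2405, 0.2214, 0.3225, 0.2157.
Standardized rate: 0.2405×138.89 + 0.2214×33.00 + 0.3225×53.41 + 0.2157×159.82 = 92.3988 per 100000.

92.40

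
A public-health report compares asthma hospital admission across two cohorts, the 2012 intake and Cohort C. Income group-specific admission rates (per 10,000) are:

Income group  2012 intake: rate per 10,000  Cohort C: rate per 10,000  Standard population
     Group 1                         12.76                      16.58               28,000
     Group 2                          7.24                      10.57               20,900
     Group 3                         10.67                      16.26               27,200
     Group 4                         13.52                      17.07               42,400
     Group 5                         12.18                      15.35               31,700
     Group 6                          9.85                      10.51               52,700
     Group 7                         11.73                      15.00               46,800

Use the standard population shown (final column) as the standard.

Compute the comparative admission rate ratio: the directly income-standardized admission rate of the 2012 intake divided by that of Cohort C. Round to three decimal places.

0.786

Standard total = 249,700; weights = 0.1121, 0.0837, 0.1089, 0.1698, 0.1270, 0.2111, 0.1874.
The 2012 intake: 0.1121×12.76 + 0.0837×7.24 + 0.1089×10.67 + 0.1698×13.52 + 0.1270×12.18 + 0.2111×9.85 + 0.1874×11.73 = 11.3185 per 10,000.
Cohort C: 0.1121×16.58 + 0.0837×10.57 + 0.1089×16.26 + 0.1698×17.07 + 0.1270×15.35 + 0.2111×10.51 + 0.1874×15.00 = 14.3919 per 10,000.
Ratio = 11.3185 ÷ 14.3919 = 0.78645.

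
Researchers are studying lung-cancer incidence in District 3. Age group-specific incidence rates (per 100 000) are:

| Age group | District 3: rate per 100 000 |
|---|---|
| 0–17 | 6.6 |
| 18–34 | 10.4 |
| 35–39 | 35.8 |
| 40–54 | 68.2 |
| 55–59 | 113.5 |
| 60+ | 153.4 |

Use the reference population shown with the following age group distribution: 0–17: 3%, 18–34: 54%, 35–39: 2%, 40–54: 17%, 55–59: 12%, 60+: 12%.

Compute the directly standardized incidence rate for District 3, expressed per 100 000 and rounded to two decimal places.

50.15

Standard weights: 0.03, 0.54, 0.02, 0.17, 0.12, 0.12.
Standardized rate: 0.0300×6.6 + 0.5400×10.4 + 0.0200×35.8 + 0.1700×68.2 + 0.1200×113.5 + 0.1200×153.4 = 50.1520 per 100 000.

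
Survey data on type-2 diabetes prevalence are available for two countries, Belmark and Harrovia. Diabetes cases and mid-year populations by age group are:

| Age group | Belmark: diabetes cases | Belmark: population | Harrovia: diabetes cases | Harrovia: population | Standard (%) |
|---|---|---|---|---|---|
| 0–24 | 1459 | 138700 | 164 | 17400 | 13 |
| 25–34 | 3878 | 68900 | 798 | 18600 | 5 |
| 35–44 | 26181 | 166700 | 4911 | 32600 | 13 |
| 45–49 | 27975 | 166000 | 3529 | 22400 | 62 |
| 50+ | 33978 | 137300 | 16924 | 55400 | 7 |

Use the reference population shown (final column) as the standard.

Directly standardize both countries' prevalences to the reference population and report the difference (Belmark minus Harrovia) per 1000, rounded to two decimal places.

4.39

Age-specific rates per 1000 for Belmark: 10.519, 56.284, 157.055, 168.524, 247.473.
For Harrovia: 9.425, 42.903, 150.644, 157.545, 305.487.
Standard weights: 0.13, 0.05, 0.13, 0.62, 0.07.
Belmark: 0.1300×10.519 + 0.0500×56.284 + 0.1300×157.055 + 0.6200×168.524 + 0.0700×247.473 = 146.4068 per 1000.
Harrovia: 0.1300×9.425 + 0.0500×42.903 + 0.1300×150.644 + 0.6200×157.545 + 0.0700×305.487 = 142.0160 per 1000.
Difference = 146.4068 − 142.0160 = 4.3908.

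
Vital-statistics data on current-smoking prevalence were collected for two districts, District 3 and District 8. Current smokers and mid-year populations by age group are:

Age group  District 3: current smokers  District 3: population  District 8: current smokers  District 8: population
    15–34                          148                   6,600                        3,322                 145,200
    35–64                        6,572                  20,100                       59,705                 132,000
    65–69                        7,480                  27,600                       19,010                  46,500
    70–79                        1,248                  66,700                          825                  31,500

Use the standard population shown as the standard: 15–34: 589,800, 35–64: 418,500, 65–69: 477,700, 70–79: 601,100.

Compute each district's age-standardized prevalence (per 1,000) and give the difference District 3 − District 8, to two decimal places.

Age-specific rates per 1,000 for District 3: 22.424, 326.965, 271.014, 18.711.
For District 8: 22.879, 452.311, 408.817, 26.190.
Standard total = 2,087,100; weights = 0.2826, 0.2005, 0.2289, 0.2880.
District 3: 0.2826×22.424 + 0.2005×326.965 + 0.2289×271.014 + 0.2880×18.711 = 139.3184 per 1,000.
District 8: 0.2826×22.879 + 0.2005×452.311 + 0.2289×408.817 + 0.2880×26.190 = 198.2756 per 1,000.
Difference = 139.3184 − 198.2756 = -58.9572.

-58.96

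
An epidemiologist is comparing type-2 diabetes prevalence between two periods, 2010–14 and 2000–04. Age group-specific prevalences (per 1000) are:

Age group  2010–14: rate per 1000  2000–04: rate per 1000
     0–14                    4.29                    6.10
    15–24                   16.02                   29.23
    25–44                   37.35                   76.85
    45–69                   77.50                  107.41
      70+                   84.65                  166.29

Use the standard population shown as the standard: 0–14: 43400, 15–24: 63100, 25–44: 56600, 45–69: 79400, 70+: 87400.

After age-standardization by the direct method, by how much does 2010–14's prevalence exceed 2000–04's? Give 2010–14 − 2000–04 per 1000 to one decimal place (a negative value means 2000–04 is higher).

Standard total = 329900; weights = 0.1316, 0.1913, 0.1716, 0.2407, 0.2649.
2010–14: 0.1316×4.29 + 0.1913×16.02 + 0.1716×37.35 + 0.2407×77.50 + 0.2649×84.65 = 51.1154 per 1000.
2000–04: 0.1316×6.10 + 0.1913×29.23 + 0.1716×76.85 + 0.2407×107.41 + 0.2649×166.29 = 89.4846 per 1000.
Difference = 51.1154 − 89.4846 = -38.3692.

-38.4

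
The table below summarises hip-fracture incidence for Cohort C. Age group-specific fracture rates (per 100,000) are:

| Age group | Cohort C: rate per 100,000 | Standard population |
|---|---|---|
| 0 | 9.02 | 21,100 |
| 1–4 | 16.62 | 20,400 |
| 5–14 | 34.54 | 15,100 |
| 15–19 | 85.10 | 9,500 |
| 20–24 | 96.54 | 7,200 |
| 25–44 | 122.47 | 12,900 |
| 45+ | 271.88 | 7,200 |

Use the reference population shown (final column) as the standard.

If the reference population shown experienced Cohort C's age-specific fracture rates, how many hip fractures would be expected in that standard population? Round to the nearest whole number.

61

Expected hip fractures = Σ (standard pop × age-specific rate ÷ 100,000)
= 21,100×9.02/100,000 + 20,400×16.62/100,000 + 15,100×34.54/100,000 + 9,500×85.10/100,000 + 7,200×96.54/100,000 + 12,900×122.47/100,000 + 7,200×271.88/100,000
= 1.90 + 3.39 + 5.22 + 8.08 + 6.95 + 15.80 + 19.58 = 60.92.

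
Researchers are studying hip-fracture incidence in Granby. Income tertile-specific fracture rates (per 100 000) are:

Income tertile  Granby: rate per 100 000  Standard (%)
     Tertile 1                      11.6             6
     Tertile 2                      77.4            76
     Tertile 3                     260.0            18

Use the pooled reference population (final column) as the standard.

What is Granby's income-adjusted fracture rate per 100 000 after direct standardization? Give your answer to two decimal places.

106.32

Standard weights: 0.06, 0.76, 0.18.
Standardized rate: 0.0600×11.6 + 0.7600×77.4 + 0.1800×260.0 = 106.3200 per 100 000.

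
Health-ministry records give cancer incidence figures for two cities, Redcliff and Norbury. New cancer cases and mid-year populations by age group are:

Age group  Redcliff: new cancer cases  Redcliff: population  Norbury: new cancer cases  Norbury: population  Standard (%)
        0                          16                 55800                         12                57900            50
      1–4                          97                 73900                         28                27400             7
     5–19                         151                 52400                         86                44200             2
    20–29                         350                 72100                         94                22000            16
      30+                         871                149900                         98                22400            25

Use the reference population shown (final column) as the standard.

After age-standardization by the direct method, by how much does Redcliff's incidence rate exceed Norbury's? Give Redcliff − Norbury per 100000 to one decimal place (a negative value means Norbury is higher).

Age-specific rates per 100000 for Redcliff: 28.67, 131.26, 288.17, 485.44, 581.05.
For Norbury: 20.73, 102.19, 194.57, 427.27, 437.50.
Standard weights: 0.50, 0.07, 0.02, 0.16, 0.25.
Redcliff: 0.5000×28.67 + 0.0700×131.26 + 0.0200×288.17 + 0.1600×485.44 + 0.2500×581.05 = 252.2218 per 100000.
Norbury: 0.5000×20.73 + 0.0700×102.19 + 0.0200×194.57 + 0.1600×427.27 + 0.2500×437.50 = 199.1460 per 100000.
Difference = 252.2218 − 199.1460 = 53.0758.

53.1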